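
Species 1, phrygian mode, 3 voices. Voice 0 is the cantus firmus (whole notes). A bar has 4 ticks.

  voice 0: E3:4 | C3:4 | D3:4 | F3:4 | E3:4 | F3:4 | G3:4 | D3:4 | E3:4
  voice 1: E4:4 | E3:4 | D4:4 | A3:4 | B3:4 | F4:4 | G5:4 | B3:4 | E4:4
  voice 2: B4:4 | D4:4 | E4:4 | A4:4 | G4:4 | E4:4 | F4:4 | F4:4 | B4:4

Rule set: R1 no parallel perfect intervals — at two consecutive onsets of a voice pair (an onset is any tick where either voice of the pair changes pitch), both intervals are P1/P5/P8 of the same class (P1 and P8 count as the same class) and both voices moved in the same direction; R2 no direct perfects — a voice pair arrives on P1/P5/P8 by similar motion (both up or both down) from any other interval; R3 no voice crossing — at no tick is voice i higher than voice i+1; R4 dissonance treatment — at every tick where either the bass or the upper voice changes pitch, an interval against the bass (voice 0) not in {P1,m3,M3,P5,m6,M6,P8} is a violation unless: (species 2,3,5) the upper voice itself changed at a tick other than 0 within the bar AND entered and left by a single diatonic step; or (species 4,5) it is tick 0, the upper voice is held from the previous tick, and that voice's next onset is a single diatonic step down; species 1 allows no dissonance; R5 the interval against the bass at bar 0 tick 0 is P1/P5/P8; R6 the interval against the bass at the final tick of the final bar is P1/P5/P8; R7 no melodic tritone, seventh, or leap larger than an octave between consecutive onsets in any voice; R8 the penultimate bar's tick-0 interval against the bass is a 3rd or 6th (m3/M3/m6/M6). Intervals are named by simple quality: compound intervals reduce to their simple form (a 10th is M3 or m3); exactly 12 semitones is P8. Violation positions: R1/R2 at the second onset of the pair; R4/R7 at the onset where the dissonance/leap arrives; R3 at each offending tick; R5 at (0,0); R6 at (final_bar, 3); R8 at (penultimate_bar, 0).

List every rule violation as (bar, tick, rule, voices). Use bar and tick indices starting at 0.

(1, 0, R4, (0, 2))
(2, 0, R2, (0, 1))
(2, 0, R4, (0, 2))
(2, 0, R7, (1,))
(5, 0, R2, (0, 1))
(5, 0, R3, (1, 2))
(5, 0, R4, (0, 2))
(5, 0, R7, (1,))
(5, 1, R3, (1, 2))
(5, 2, R3, (1, 2))
(5, 3, R3, (1, 2))
(6, 0, R1, (0, 1))
(6, 0, R3, (1, 2))
(6, 0, R4, (0, 2))
(6, 0, R7, (1,))
(6, 1, R3, (1, 2))
(6, 2, R3, (1, 2))
(6, 3, R3, (1, 2))
(7, 0, R7, (1,))
(8, 0, R2, (0, 1))
(8, 0, R2, (0, 2))
(8, 0, R2, (1, 2))
(8, 0, R7, (2,))

bar 0: v0=E3 v1=E4 v2=B4 downbeat P5
bar 1: v0=C3 v1=E3 v2=D4 downbeat M2
bar 2: v0=D3 v1=D4 v2=E4 downbeat M2
bar 3: v0=F3 v1=A3 v2=A4 downbeat M3
bar 4: v0=E3 v1=B3 v2=G4 downbeat m3
bar 5: v0=F3 v1=F4 v2=E4 downbeat M7
bar 6: v0=G3 v1=G5 v2=F4 downbeat m7
bar 7: v0=D3 v1=B3 v2=F4 downbeat m3
bar 8: v0=E3 v1=E4 v2=B4 downbeat P5
  -> R4 @ bar 1 tick 0 v(0, 2): C3/D4 M2 untreated
  -> R2 @ bar 2 tick 0 v(0, 1): C3/E3 M3 -> D3/D4 P8 similar
  -> R4 @ bar 2 tick 0 v(0, 2): D3/E4 M2 untreated
  -> R7 @ bar 2 tick 0 v(1,): E3->D4 leap 10st
  -> R2 @ bar 5 tick 0 v(0, 1): E3/B3 P5 -> F3/F4 P8 similar
  -> R3 @ bar 5 tick 0 v(1, 2): F4 above E4
  -> R4 @ bar 5 tick 0 v(0, 2): F3/E4 M7 untreated
  -> R7 @ bar 5 tick 0 v(1,): B3->F4 leap 6st
  -> R3 @ bar 5 tick 1 v(1, 2): F4 above E4
  -> R3 @ bar 5 tick 2 v(1, 2): F4 above E4
  -> R3 @ bar 5 tick 3 v(1, 2): F4 above E4
  -> R1 @ bar 6 tick 0 v(0, 1): F3/F4 P8 -> G3/G5 P1 similar
  -> R3 @ bar 6 tick 0 v(1, 2): G5 above F4
  -> R4 @ bar 6 tick 0 v(0, 2): G3/F4 m7 untreated
  -> R7 @ bar 6 tick 0 v(1,): F4->G5 leap 14st
  -> R3 @ bar 6 tick 1 v(1, 2): G5 above F4
  -> R3 @ bar 6 tick 2 v(1, 2): G5 above F4
  -> R3 @ bar 6 tick 3 v(1, 2): G5 above F4
  -> R7 @ bar 7 tick 0 v(1,): G5->B3 leap 20st
  -> R2 @ bar 8 tick 0 v(0, 1): D3/B3 M6 -> E3/E4 P8 similar
  -> R2 @ bar 8 tick 0 v(0, 2): D3/F4 m3 -> E3/B4 P5 similar
  -> R2 @ bar 8 tick 0 v(1, 2): B3/F4 TT -> E4/B4 P5 similar
  -> R7 @ bar 8 tick 0 v(2,): F4->B4 leap 6st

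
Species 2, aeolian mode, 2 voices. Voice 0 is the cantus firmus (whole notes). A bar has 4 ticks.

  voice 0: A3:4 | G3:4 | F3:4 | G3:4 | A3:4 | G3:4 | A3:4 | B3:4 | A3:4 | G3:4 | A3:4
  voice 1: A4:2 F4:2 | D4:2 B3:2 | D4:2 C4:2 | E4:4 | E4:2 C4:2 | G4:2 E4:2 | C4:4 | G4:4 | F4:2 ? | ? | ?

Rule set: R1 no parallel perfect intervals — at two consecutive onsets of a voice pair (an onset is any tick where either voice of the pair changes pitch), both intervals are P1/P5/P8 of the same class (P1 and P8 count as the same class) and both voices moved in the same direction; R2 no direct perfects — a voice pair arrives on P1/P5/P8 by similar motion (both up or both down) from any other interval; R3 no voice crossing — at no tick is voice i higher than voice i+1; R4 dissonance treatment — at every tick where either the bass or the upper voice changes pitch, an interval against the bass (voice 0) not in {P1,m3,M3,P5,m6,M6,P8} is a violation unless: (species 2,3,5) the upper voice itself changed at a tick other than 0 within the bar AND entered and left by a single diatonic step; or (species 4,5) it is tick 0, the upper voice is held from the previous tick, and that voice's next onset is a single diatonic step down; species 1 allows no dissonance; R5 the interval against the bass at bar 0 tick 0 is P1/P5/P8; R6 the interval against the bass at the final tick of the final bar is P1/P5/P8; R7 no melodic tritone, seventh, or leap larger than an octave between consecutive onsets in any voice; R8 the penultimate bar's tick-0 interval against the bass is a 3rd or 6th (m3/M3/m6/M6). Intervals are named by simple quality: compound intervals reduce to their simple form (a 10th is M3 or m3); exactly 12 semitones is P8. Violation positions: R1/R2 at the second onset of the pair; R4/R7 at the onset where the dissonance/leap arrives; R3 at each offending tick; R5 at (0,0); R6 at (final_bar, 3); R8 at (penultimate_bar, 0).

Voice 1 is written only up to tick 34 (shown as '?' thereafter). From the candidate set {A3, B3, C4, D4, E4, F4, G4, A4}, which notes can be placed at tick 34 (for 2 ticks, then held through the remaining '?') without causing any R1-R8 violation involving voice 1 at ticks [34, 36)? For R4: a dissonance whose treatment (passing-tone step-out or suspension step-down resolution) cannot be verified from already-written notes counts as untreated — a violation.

{A3, A4, C4, E4, F4}

A3: legal
B3: violates R4,R7
C4: legal
D4: violates R4
E4: legal
F4: legal
G4: violates R4
A4: legal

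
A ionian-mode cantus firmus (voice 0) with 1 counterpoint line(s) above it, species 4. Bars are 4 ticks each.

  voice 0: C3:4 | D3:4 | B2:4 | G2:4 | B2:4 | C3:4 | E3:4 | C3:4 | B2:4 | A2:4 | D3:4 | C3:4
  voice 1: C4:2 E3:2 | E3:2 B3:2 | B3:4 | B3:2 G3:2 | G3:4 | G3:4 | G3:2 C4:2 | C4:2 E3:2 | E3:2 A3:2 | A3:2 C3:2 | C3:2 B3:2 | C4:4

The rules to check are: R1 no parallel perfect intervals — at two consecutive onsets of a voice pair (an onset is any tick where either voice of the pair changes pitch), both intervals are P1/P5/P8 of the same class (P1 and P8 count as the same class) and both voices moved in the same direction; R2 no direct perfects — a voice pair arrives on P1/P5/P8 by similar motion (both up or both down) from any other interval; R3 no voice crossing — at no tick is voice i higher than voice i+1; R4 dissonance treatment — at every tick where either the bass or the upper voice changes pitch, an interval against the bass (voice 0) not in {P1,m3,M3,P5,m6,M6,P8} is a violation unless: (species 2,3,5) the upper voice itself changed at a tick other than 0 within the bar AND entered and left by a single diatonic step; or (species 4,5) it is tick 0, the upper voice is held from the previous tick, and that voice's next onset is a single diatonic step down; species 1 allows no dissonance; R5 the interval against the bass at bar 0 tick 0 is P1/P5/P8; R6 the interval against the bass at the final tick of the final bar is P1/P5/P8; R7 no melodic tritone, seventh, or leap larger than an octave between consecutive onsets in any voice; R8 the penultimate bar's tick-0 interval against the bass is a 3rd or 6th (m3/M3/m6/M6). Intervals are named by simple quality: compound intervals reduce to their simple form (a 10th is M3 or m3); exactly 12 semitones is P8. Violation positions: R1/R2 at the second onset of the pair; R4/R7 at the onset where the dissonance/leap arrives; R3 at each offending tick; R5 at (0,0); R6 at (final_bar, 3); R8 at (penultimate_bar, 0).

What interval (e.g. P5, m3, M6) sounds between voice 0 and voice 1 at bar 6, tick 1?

voice 0=E3 voice 1=G3 -> m3

m3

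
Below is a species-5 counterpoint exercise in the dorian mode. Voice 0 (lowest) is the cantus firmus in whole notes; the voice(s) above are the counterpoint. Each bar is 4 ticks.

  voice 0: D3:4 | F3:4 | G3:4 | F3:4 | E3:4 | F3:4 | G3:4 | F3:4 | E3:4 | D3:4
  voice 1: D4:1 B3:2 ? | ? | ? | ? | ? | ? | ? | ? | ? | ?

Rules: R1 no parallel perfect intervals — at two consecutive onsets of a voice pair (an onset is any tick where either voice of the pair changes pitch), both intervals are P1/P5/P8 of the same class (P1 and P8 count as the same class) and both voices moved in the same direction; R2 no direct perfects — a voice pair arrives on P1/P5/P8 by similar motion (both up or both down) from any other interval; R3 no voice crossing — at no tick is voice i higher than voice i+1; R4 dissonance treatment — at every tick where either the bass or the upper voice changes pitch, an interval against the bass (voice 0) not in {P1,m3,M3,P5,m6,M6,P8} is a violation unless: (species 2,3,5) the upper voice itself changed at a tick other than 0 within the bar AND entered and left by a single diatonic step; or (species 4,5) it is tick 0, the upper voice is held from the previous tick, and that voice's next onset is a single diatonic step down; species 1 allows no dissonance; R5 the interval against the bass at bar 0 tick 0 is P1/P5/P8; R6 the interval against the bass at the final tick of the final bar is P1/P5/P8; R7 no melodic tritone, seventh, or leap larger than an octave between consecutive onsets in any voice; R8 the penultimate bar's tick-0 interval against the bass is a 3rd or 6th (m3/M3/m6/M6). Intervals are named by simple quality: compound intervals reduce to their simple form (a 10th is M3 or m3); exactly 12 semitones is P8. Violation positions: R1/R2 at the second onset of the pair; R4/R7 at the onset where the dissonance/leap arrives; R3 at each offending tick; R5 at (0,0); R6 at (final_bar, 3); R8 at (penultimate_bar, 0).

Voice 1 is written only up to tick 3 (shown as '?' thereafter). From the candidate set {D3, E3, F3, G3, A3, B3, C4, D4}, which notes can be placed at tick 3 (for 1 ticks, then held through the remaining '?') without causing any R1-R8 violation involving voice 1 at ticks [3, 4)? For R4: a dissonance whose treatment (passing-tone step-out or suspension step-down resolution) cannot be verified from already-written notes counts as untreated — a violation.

D3: legal
E3: violates R4
F3: violates R7
G3: violates R4
A3: legal
B3: legal
C4: violates R4
D4: legal

{A3, B3, D3, D4}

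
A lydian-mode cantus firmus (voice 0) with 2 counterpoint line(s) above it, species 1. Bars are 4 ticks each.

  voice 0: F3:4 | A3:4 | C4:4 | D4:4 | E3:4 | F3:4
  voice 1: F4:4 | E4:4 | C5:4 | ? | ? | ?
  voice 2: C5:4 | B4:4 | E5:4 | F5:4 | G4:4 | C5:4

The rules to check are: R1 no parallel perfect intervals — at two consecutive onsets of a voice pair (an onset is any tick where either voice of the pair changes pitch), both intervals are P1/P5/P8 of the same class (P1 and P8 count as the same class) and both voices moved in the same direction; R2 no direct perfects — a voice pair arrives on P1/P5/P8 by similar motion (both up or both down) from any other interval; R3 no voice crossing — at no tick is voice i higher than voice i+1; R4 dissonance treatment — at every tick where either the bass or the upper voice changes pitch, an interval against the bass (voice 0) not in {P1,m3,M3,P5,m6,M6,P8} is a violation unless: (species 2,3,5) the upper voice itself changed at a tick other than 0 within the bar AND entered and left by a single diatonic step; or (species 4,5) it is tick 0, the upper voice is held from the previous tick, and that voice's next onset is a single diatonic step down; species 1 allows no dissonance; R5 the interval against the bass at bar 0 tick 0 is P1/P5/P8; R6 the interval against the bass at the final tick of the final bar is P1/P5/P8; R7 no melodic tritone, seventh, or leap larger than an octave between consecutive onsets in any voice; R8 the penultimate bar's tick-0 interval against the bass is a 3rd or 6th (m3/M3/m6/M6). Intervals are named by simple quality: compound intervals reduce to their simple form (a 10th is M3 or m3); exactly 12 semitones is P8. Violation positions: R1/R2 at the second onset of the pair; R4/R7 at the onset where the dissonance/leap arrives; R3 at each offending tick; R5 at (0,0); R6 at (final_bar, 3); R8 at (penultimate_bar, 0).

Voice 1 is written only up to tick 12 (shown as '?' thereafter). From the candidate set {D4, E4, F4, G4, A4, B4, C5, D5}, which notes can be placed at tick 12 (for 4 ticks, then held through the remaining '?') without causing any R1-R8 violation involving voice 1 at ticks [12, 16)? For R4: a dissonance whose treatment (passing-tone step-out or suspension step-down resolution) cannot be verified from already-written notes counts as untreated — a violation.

D4: violates R7
E4: violates R4
F4: legal
G4: violates R4
A4: legal
B4: legal
C5: violates R4
D5: violates R1

{A4, B4, F4}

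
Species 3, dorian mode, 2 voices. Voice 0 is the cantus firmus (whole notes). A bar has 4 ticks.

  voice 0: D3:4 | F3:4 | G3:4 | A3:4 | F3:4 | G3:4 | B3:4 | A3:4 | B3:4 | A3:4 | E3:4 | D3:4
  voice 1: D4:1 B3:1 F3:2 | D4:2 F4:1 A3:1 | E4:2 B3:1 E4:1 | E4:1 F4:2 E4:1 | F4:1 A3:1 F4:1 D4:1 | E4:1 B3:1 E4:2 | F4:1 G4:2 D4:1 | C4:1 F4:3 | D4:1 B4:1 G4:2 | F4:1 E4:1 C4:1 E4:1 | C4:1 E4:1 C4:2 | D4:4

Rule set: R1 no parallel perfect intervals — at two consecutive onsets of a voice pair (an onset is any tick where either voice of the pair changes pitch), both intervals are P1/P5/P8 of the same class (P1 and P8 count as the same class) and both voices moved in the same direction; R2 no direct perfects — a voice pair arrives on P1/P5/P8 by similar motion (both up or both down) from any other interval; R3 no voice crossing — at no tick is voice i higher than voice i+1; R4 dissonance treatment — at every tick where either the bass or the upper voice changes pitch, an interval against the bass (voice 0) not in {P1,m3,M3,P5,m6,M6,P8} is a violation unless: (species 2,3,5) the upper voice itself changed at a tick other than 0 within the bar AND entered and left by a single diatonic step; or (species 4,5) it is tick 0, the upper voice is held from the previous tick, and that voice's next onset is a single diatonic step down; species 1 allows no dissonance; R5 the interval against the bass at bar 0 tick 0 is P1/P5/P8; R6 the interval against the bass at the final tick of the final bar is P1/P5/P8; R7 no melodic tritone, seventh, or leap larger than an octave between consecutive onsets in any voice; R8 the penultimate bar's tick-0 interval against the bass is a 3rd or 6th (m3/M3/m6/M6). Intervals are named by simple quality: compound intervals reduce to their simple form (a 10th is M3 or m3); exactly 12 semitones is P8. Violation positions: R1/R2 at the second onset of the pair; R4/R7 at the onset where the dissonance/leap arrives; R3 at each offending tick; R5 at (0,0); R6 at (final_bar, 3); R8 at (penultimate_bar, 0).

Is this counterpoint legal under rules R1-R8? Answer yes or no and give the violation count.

No (2 violations)

bar 0: v0=D3 v1=D4 (P8)
bar 1: v0=F3 v1=D4 (M6)
bar 2: v0=G3 v1=E4 (M6)
bar 3: v0=A3 v1=E4 (P5)
bar 4: v0=F3 v1=F4 (P8)
bar 5: v0=G3 v1=E4 (M6)
bar 6: v0=B3 v1=F4 (TT)
bar 7: v0=A3 v1=C4 (m3)
bar 8: v0=B3 v1=D4 (m3)
bar 9: v0=A3 v1=F4 (m6)
bar 10: v0=E3 v1=C4 (m6)
bar 11: v0=D3 v1=D4 (P8)
  R7 @ bar0.2: B3->F3 leap 6st
  R4 @ bar6.0: B3/F4 TT untreated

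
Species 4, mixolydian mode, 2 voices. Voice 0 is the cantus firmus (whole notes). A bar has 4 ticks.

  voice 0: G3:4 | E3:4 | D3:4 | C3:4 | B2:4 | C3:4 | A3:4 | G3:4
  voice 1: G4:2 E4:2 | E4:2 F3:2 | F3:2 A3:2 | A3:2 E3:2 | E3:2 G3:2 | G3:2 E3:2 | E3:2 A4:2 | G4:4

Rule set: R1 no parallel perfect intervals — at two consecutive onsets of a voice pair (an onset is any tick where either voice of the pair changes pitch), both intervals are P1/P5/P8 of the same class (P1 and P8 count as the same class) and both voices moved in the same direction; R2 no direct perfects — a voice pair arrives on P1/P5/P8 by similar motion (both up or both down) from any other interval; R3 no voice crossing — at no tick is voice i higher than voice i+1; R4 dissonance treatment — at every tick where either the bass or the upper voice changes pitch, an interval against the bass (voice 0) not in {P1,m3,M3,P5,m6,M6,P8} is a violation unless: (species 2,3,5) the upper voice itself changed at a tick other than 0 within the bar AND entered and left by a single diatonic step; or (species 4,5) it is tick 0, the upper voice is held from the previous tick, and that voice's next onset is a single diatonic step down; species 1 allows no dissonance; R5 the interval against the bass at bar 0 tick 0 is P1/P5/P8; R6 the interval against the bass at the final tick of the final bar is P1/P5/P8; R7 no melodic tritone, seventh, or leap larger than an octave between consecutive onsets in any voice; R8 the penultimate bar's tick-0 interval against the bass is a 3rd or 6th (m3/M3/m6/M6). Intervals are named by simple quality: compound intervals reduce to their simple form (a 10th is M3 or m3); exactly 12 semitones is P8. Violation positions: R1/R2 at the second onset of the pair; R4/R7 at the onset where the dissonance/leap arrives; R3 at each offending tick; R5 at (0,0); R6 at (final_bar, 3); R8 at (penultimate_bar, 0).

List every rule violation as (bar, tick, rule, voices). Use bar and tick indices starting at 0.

(1, 2, R4, (0, 1))
(1, 2, R7, (1,))
(4, 0, R4, (0, 1))
(6, 0, R3, (0, 1))
(6, 0, R4, (0, 1))
(6, 0, R8, (0, 1))
(6, 1, R3, (0, 1))
(6, 2, R7, (1,))
(7, 0, R1, (0, 1))

bar 0: v0=G3 v1=G4 downbeat P8
bar 1: v0=E3 v1=E4 downbeat P8
bar 2: v0=D3 v1=F3 downbeat m3
bar 3: v0=C3 v1=A3 downbeat M6
bar 4: v0=B2 v1=E3 downbeat P4
bar 5: v0=C3 v1=G3 downbeat P5
bar 6: v0=A3 v1=E3 downbeat P4
bar 7: v0=G3 v1=G4 downbeat P8
  -> R4 @ bar 1 tick 2 v(0, 1): E3/F3 m2 untreated
  -> R7 @ bar 1 tick 2 v(1,): E4->F3 leap 11st
  -> R4 @ bar 4 tick 0 v(0, 1): B2/E3 P4 untreated
  -> R3 @ bar 6 tick 0 v(0, 1): A3 above E3
  -> R4 @ bar 6 tick 0 v(0, 1): A3/E3 P4 untreated
  -> R8 @ bar 6 tick 0 v(0, 1): penult P4 not 3rd/6th
  -> R3 @ bar 6 tick 1 v(0, 1): A3 above E3
  -> R7 @ bar 6 tick 2 v(1,): E3->A4 leap 17st
  -> R1 @ bar 7 tick 0 v(0, 1): A3/A4 P8 -> G3/G4 P8 similar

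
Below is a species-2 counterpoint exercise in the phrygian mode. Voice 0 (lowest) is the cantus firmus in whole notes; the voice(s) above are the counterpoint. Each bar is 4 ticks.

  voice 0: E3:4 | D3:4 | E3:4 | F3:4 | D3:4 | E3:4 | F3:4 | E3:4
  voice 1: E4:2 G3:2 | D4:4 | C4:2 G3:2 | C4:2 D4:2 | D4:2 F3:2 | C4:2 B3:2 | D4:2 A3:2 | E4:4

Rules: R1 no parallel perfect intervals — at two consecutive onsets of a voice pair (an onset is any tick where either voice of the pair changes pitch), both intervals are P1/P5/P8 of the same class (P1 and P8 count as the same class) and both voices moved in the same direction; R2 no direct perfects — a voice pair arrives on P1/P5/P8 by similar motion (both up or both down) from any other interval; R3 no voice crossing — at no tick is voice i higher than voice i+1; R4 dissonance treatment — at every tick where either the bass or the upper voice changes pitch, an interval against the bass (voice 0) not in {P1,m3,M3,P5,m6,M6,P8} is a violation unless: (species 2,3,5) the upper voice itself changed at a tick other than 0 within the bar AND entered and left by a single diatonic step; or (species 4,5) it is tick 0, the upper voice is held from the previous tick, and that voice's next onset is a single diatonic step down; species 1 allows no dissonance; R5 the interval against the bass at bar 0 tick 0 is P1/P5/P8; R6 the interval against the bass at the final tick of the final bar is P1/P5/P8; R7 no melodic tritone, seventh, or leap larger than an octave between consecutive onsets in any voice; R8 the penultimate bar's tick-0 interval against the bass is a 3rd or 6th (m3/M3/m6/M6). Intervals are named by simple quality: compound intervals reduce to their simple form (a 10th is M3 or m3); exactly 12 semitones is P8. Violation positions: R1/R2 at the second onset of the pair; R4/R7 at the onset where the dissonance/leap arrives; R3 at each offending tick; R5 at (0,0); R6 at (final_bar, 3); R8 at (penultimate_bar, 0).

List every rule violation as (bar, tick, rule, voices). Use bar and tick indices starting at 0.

(3, 0, R2, (0, 1))

bar 0: v0=E3 v1=E4 downbeat P8
bar 1: v0=D3 v1=D4 downbeat P8
bar 2: v0=E3 v1=C4 downbeat m6
bar 3: v0=F3 v1=C4 downbeat P5
bar 4: v0=D3 v1=D4 downbeat P8
bar 5: v0=E3 v1=C4 downbeat m6
bar 6: v0=F3 v1=D4 downbeat M6
bar 7: v0=E3 v1=E4 downbeat P8
  -> R2 @ bar 3 tick 0 v(0, 1): E3/G3 m3 -> F3/C4 P5 similar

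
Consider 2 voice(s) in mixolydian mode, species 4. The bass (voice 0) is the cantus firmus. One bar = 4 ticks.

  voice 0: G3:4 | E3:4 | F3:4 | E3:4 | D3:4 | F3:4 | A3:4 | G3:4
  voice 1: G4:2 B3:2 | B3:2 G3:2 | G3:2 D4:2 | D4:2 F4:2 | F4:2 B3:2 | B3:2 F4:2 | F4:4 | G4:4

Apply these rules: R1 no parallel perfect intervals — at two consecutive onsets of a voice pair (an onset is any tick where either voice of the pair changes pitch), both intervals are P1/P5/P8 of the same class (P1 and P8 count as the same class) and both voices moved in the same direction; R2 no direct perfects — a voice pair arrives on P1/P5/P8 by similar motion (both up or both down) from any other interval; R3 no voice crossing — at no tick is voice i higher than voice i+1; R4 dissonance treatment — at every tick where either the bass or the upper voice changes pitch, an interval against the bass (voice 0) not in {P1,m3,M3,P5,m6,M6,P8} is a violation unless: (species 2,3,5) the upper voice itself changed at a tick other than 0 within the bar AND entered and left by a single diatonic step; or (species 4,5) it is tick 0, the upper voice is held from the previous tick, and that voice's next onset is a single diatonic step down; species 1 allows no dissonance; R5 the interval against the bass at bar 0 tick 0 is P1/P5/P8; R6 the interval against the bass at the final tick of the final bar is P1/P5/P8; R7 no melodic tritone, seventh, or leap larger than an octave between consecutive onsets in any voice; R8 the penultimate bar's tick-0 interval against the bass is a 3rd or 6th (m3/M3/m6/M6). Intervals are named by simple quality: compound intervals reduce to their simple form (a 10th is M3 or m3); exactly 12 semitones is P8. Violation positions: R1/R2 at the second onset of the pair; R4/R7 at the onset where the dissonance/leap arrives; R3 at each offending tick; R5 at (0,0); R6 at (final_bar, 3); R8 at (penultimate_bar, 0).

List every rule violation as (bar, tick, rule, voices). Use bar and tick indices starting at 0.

bar 0: v0=G3 v1=G4 downbeat P8
bar 1: v0=E3 v1=B3 downbeat P5
bar 2: v0=F3 v1=G3 downbeat M2
bar 3: v0=E3 v1=D4 downbeat m7
bar 4: v0=D3 v1=F4 downbeat m3
bar 5: v0=F3 v1=B3 downbeat TT
bar 6: v0=A3 v1=F4 downbeat m6
bar 7: v0=G3 v1=G4 downbeat P8
  -> R4 @ bar 2 tick 0 v(0, 1): F3/G3 M2 untreated
  -> R4 @ bar 3 tick 0 v(0, 1): E3/D4 m7 untreated
  -> R4 @ bar 3 tick 2 v(0, 1): E3/F4 m2 untreated
  -> R7 @ bar 4 tick 2 v(1,): F4->B3 leap 6st
  -> R4 @ bar 5 tick 0 v(0, 1): F3/B3 TT untreated
  -> R7 @ bar 5 tick 2 v(1,): B3->F4 leap 6st

(2, 0, R4, (0, 1))
(3, 0, R4, (0, 1))
(3, 2, R4, (0, 1))
(4, 2, R7, (1,))
(5, 0, R4, (0, 1))
(5, 2, R7, (1,))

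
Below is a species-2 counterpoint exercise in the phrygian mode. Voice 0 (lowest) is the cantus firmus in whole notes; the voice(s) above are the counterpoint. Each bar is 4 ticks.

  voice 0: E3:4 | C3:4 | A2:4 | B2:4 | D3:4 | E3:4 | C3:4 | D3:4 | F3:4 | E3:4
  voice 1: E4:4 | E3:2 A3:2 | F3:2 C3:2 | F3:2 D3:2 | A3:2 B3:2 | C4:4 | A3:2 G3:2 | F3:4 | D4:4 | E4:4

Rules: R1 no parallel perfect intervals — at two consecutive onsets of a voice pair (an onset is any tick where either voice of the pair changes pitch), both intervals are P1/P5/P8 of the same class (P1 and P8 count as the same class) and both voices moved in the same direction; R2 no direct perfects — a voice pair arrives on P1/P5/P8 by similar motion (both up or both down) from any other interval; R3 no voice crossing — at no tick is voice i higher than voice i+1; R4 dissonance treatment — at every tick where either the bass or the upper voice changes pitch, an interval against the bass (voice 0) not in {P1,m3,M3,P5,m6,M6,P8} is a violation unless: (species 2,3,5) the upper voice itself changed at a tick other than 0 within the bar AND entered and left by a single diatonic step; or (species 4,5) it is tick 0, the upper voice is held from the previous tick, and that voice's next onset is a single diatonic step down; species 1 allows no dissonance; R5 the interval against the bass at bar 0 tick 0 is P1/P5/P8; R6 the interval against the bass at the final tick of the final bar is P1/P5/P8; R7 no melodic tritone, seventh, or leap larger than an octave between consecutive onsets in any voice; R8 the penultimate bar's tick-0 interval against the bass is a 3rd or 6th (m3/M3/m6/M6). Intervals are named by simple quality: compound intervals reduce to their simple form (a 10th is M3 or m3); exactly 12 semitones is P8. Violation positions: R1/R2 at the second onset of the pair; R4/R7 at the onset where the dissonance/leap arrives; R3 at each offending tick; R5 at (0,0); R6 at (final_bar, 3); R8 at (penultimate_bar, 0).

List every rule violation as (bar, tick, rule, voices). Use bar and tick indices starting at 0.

(3, 0, R4, (0, 1))
(4, 0, R2, (0, 1))

bar 0: v0=E3 v1=E4 downbeat P8
bar 1: v0=C3 v1=E3 downbeat M3
bar 2: v0=A2 v1=F3 downbeat m6
bar 3: v0=B2 v1=F3 downbeat TT
bar 4: v0=D3 v1=A3 downbeat P5
bar 5: v0=E3 v1=C4 downbeat m6
bar 6: v0=C3 v1=A3 downbeat M6
bar 7: v0=D3 v1=F3 downbeat m3
bar 8: v0=F3 v1=D4 downbeat M6
bar 9: v0=E3 v1=E4 downbeat P8
  -> R4 @ bar 3 tick 0 v(0, 1): B2/F3 TT untreated
  -> R2 @ bar 4 tick 0 v(0, 1): B2/D3 m3 -> D3/A3 P5 similar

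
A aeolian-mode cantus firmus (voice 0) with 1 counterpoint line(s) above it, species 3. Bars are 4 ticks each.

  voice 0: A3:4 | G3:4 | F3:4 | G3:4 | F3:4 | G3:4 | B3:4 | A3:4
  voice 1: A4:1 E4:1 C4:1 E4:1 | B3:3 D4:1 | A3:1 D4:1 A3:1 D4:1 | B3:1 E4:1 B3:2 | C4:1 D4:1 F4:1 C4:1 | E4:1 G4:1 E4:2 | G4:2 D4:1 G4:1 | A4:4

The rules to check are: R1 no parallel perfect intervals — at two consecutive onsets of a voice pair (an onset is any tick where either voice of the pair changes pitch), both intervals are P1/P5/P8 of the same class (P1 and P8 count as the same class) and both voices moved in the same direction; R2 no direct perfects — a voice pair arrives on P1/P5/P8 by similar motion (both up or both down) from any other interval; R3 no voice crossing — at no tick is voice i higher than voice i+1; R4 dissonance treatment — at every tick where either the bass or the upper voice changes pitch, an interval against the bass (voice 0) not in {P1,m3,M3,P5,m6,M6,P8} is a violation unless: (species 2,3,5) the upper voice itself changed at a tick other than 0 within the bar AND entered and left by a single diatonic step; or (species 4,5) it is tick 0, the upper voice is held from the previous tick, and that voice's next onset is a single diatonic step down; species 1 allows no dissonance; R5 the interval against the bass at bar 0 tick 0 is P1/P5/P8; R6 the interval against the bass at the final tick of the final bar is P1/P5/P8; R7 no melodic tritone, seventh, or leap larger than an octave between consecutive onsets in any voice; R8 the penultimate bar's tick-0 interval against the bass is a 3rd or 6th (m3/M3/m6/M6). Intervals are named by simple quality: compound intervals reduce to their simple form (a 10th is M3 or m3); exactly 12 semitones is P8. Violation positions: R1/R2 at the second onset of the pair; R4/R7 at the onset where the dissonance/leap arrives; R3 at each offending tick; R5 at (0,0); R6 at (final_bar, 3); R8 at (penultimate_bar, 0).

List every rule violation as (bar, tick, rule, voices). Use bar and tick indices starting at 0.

bar 0: v0=A3 v1=A4 downbeat P8
bar 1: v0=G3 v1=B3 downbeat M3
bar 2: v0=F3 v1=A3 downbeat M3
bar 3: v0=G3 v1=B3 downbeat M3
bar 4: v0=F3 v1=C4 downbeat P5
bar 5: v0=G3 v1=E4 downbeat M6
bar 6: v0=B3 v1=G4 downbeat m6
bar 7: v0=A3 v1=A4 downbeat P8

No violations across 8 bars (A3..A3 vs A4..A4).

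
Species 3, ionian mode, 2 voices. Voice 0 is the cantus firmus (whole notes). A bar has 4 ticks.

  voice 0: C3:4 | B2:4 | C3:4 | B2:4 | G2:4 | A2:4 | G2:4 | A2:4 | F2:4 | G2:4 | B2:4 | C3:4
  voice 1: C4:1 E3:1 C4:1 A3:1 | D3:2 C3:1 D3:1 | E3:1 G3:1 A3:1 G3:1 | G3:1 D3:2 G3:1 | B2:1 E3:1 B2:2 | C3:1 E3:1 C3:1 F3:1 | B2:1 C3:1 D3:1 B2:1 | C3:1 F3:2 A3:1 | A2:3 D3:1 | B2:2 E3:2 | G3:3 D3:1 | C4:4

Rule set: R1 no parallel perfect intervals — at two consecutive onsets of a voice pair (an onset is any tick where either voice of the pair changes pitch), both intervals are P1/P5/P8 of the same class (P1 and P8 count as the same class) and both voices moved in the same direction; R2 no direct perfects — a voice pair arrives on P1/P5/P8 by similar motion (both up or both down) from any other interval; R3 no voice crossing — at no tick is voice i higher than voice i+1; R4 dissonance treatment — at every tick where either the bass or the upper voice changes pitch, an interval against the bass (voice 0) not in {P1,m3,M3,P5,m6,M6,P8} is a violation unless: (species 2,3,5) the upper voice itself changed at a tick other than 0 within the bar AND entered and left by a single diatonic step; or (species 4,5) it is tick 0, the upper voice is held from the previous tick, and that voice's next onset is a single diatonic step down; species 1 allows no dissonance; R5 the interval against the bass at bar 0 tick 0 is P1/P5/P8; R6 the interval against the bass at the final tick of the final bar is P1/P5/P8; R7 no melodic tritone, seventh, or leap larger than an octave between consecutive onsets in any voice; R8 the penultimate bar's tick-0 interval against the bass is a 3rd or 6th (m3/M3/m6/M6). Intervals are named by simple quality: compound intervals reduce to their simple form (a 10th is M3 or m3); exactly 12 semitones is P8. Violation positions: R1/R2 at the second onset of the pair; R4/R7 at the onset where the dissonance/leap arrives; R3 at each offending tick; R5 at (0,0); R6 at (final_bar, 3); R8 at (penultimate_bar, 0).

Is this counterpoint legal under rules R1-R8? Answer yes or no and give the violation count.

bar 0: v0=C3 v1=C4 (P8)
bar 1: v0=B2 v1=D3 (m3)
bar 2: v0=C3 v1=E3 (M3)
bar 3: v0=B2 v1=G3 (m6)
bar 4: v0=G2 v1=B2 (M3)
bar 5: v0=A2 v1=C3 (m3)
bar 6: v0=G2 v1=B2 (M3)
bar 7: v0=A2 v1=C3 (m3)
bar 8: v0=F2 v1=A2 (M3)
bar 9: v0=G2 v1=B2 (M3)
bar 10: v0=B2 v1=G3 (m6)
bar 11: v0=C3 v1=C4 (P8)
  R7 @ bar6.0: F3->B2 leap 6st
  R2 @ bar11.0: B2/D3 m3 -> C3/C4 P8 similar
  R7 @ bar11.0: D3->C4 leap 10st

No (3 violations)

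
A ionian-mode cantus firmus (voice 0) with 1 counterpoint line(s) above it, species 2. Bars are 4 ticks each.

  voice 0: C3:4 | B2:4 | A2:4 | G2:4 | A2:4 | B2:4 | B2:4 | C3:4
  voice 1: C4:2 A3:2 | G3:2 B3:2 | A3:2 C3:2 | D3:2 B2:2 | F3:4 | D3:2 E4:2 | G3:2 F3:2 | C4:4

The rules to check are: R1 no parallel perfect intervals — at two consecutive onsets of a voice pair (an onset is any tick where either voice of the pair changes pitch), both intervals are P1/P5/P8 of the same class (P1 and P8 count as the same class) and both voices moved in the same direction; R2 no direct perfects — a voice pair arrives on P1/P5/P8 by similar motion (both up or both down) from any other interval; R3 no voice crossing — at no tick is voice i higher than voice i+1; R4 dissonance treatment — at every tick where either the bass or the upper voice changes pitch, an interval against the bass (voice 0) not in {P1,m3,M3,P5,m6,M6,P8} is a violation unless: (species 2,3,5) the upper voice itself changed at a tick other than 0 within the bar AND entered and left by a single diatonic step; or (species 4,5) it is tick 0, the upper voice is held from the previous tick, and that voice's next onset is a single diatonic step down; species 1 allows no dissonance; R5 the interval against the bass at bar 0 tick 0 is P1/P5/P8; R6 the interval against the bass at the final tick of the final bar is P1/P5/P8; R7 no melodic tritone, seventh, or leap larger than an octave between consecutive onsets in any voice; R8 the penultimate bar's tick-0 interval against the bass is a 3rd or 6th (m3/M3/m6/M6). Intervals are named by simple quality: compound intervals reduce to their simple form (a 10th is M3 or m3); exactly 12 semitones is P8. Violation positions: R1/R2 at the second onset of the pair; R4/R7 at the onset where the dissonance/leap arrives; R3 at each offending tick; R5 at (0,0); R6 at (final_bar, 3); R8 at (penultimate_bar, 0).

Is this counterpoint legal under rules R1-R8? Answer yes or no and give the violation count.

bar 0: v0=C3 v1=C4 (P8)
bar 1: v0=B2 v1=G3 (m6)
bar 2: v0=A2 v1=A3 (P8)
bar 3: v0=G2 v1=D3 (P5)
bar 4: v0=A2 v1=F3 (m6)
bar 5: v0=B2 v1=D3 (m3)
bar 6: v0=B2 v1=G3 (m6)
bar 7: v0=C3 v1=C4 (P8)
  R1 @ bar2.0: B2/B3 P8 -> A2/A3 P8 similar
  R7 @ bar4.0: B2->F3 leap 6st
  R4 @ bar5.2: B2/E4 P4 untreated
  R7 @ bar5.2: D3->E4 leap 14st
  R4 @ bar6.2: B2/F3 TT untreated
  R2 @ bar7.0: B2/F3 TT -> C3/C4 P8 similar

No (6 violations)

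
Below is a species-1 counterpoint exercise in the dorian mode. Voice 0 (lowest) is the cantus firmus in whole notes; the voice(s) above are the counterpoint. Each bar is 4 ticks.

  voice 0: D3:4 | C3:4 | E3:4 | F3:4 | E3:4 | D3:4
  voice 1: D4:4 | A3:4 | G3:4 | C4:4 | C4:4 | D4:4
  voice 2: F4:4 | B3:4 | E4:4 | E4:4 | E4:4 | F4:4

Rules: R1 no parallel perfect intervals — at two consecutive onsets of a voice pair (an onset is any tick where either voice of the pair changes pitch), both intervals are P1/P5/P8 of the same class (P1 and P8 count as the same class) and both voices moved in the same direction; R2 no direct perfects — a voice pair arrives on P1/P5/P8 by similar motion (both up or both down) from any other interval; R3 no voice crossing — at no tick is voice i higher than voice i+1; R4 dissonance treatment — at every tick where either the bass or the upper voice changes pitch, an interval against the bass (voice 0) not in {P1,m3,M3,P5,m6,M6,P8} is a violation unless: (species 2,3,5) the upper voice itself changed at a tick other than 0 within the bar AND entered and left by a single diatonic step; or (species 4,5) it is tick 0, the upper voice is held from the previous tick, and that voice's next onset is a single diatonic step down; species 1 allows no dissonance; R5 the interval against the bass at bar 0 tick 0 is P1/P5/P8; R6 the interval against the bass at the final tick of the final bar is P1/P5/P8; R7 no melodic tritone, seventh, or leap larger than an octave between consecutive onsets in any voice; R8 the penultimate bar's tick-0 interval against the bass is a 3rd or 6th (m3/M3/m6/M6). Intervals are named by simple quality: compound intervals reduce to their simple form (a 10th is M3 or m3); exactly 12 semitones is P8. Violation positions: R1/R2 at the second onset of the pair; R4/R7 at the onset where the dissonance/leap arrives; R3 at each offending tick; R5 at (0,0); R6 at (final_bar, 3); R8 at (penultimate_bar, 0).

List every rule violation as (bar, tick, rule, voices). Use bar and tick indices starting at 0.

bar 0: v0=D3 v1=D4 v2=F4 downbeat m3
bar 1: v0=C3 v1=A3 v2=B3 downbeat M7
bar 2: v0=E3 v1=G3 v2=E4 downbeat P8
bar 3: v0=F3 v1=C4 v2=E4 downbeat M7
bar 4: v0=E3 v1=C4 v2=E4 downbeat P8
bar 5: v0=D3 v1=D4 v2=F4 downbeat m3
  -> R5 @ bar 0 tick 0 v(0, 2): opens on m3
  -> R4 @ bar 1 tick 0 v(0, 2): C3/B3 M7 untreated
  -> R7 @ bar 1 tick 0 v(2,): F4->B3 leap 6st
  -> R2 @ bar 2 tick 0 v(0, 2): C3/B3 M7 -> E3/E4 P8 similar
  -> R2 @ bar 3 tick 0 v(0, 1): E3/G3 m3 -> F3/C4 P5 similar
  -> R4 @ bar 3 tick 0 v(0, 2): F3/E4 M7 untreated
  -> R8 @ bar 4 tick 0 v(0, 2): penult P8 not 3rd/6th
  -> R6 @ bar 5 tick 3 v(0, 2): closes on m3

(0, 0, R5, (0, 2))
(1, 0, R4, (0, 2))
(1, 0, R7, (2,))
(2, 0, R2, (0, 2))
(3, 0, R2, (0, 1))
(3, 0, R4, (0, 2))
(4, 0, R8, (0, 2))
(5, 3, R6, (0, 2))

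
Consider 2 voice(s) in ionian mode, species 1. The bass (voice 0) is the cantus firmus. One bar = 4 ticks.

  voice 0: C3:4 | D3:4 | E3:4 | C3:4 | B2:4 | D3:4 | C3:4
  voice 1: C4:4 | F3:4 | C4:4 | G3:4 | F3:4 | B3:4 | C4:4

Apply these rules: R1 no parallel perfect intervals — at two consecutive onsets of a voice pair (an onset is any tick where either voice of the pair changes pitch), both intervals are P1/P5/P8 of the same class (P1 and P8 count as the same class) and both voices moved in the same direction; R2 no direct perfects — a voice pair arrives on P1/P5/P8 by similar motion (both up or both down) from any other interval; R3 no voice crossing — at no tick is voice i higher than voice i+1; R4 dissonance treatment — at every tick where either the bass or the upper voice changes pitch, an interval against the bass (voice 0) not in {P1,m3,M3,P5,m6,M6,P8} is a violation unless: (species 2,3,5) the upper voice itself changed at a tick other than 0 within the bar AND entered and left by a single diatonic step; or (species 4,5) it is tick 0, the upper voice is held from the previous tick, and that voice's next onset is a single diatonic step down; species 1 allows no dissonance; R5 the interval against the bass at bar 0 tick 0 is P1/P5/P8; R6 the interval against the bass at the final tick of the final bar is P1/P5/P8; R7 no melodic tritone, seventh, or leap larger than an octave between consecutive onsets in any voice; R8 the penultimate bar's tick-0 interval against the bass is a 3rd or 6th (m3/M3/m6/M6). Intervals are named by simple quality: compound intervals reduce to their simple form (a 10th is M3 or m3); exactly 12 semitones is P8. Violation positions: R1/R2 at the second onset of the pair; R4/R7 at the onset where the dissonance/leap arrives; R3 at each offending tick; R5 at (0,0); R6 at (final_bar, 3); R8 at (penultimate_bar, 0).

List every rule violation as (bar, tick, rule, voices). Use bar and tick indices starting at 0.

(3, 0, R2, (0, 1))
(4, 0, R4, (0, 1))
(5, 0, R7, (1,))

bar 0: v0=C3 v1=C4 downbeat P8
bar 1: v0=D3 v1=F3 downbeat m3
bar 2: v0=E3 v1=C4 downbeat m6
bar 3: v0=C3 v1=G3 downbeat P5
bar 4: v0=B2 v1=F3 downbeat TT
bar 5: v0=D3 v1=B3 downbeat M6
bar 6: v0=C3 v1=C4 downbeat P8
  -> R2 @ bar 3 tick 0 v(0, 1): E3/C4 m6 -> C3/G3 P5 similar
  -> R4 @ bar 4 tick 0 v(0, 1): B2/F3 TT untreated
  -> R7 @ bar 5 tick 0 v(1,): F3->B3 leap 6st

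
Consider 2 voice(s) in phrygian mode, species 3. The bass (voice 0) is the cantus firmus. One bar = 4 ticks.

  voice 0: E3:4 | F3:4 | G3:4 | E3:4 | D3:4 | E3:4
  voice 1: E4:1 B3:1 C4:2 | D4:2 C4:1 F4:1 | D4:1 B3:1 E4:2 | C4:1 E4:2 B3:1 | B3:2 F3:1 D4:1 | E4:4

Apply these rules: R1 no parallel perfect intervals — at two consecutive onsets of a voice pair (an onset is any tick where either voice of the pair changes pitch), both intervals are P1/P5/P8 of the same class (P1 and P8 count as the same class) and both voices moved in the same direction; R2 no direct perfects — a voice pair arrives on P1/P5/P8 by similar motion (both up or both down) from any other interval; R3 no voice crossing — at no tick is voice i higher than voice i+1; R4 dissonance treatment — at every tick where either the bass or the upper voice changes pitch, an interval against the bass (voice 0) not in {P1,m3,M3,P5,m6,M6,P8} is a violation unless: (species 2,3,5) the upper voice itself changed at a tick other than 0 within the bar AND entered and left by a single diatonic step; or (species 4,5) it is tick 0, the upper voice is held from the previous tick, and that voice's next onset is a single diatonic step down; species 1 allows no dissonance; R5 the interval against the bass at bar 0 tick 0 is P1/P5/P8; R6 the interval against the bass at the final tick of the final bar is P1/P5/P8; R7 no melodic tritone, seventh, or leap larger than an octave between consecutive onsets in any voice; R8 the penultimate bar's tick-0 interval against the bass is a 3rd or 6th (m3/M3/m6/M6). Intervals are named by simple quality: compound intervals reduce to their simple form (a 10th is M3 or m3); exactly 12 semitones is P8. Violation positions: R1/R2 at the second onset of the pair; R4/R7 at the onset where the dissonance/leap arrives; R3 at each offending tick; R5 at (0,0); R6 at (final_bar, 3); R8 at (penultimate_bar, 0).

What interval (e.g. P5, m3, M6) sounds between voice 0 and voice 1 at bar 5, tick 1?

voice 0=E3 voice 1=E4 -> P8

P8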